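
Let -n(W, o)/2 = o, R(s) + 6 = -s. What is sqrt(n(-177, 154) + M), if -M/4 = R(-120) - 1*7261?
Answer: 2*sqrt(7070) ≈ 168.17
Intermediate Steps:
R(s) = -6 - s
n(W, o) = -2*o
M = 28588 (M = -4*((-6 - 1*(-120)) - 1*7261) = -4*((-6 + 120) - 7261) = -4*(114 - 7261) = -4*(-7147) = 28588)
sqrt(n(-177, 154) + M) = sqrt(-2*154 + 28588) = sqrt(-308 + 28588) = sqrt(28280) = 2*sqrt(7070)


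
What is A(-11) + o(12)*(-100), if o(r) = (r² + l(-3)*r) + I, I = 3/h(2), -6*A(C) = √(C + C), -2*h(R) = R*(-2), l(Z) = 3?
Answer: -18150 - I*√22/6 ≈ -18150.0 - 0.78174*I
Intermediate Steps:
h(R) = R (h(R) = -R*(-2)/2 = -(-1)*R = R)
A(C) = -√2*√C/6 (A(C) = -√(C + C)/6 = -√2*√C/6)
I = 3/2 ≈ 1.5000
o(r) = 3/2 + r² + 3*r (o(r) = (r² + 3*r) + 3/2 = 3/2 + r² + 3*r)
A(-11) + o(12)*(-100) = -√2*√(-11)/6 + (3/2 + 12² + 3*12)*(-100) = -√2*I*√11/6 + (3/2 + 144 + 36)*(-100) = -I*√22/6 + (363/2)*(-100) = -I*√22/6 - 18150 = -18150 - I*√22/6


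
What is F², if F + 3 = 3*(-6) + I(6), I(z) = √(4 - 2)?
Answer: (21 - √2)² ≈ 383.60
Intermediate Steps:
I(z) = √2
F = -21 + √2 (F = -3 + (3*(-6) + √2) = -3 + (-18 + √2) = -21 + √2 ≈ -19.586)
F² = (-21 + √2)²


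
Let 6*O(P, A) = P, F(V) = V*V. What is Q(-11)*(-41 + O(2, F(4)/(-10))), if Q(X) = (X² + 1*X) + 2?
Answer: -13664/3 ≈ -4554.7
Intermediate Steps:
F(V) = V²
O(P, A) = P/6
Q(X) = 2 + X + X² (Q(X) = (X² + X) + 2 = (X + X²) + 2 = 2 + X + X²)
Q(-11)*(-41 + O(2, F(4)/(-10))) = (2 - 11 + (-11)²)*(-41 + (⅙)*2) = (2 - 11 + 121)*(-41 + ⅓) = 112*(-122/3) = -13664/3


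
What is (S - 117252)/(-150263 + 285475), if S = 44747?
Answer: -72505/135212 ≈ -0.53623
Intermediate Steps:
(S - 117252)/(-150263 + 285475) = (44747 - 117252)/(-150263 + 285475) = -72505/135212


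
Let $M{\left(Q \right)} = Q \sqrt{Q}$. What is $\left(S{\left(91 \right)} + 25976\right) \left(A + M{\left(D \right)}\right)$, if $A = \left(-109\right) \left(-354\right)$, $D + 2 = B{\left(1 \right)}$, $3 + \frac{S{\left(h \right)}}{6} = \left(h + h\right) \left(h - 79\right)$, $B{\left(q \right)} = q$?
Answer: $1507246332 - 39062 i \approx 1.5072 \cdot 10^{9} - 39062.0 i$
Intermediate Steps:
$S{\left(h \right)} = -18 + 12 h \left(-79 + h\right)$ ($S{\left(h \right)} = -18 + 6 \left(h + h\right) \left(h - 79\right) = -18 + 6 \cdot 2 h \left(-79 + h\right) = -18 + 12 h \left(-79 + h\right)$)
$D = -1$ ($D = -2 + 1 = -1$)
$A = 38586$
$M{\left(Q \right)} = Q^{\frac{3}{2}}$
$\left(S{\left(91 \right)} + 25976\right) \left(A + M{\left(D \right)}\right) = \left(\left(-18 - 86268 + 12 \cdot 91^{2}\right) + 25976\right) \left(38586 + \left(-1\right)^{\frac{3}{2}}\right) = \left(\left(-18 - 86268 + 12 \cdot 8281\right) + 25976\right) \left(38586 - i\right) = \left(\left(-18 - 86268 + 99372\right) + 25976\right) \left(38586 - i\right) = \left(13086 + 25976\right) \left(38586 - i\right) = 39062 \left(38586 - i\right) = 1507246332 - 39062 i$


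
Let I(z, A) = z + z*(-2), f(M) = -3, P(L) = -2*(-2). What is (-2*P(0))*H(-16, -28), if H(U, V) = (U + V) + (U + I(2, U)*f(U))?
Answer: 432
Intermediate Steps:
P(L) = 4
I(z, A) = -z (I(z, A) = z - 2*z = -z)
H(U, V) = 6 + V + 2*U (H(U, V) = (U + V) + (U - 1*2*(-3)) = (U + V) + (U - 2*(-3)) = (U + V) + (U + 6) = (U + V) + (6 + U) = 6 + V + 2*U)
(-2*P(0))*H(-16, -28) = (-2*4)*(6 - 28 + 2*(-16)) = -8*(6 - 28 - 32) = -8*(-54) = 432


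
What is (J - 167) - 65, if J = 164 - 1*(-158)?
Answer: 90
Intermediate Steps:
J = 322 (J = 164 + 158 = 322)
(J - 167) - 65 = (322 - 167) - 65 = 155 - 65 = 90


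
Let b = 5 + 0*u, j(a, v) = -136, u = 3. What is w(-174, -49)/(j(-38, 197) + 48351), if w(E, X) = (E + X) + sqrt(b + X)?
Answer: -223/48215 + 2*I*sqrt(11)/48215 ≈ -0.0046251 + 0.00013758*I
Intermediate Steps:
b = 5 (b = 5 + 0*3 = 5 + 0 = 5)
w(E, X) = E + X + sqrt(5 + X) (w(E, X) = (E + X) + sqrt(5 + X) = E + X + sqrt(5 + X))
w(-174, -49)/(j(-38, 197) + 48351) = (-174 - 49 + sqrt(5 - 49))/(-136 + 48351) = (-174 - 49 + sqrt(-44))/48215 = (-174 - 49 + 2*I*sqrt(11))*(1/48215) = (-223 + 2*I*sqrt(11))*(1/48215) = -223/48215 + 2*I*sqrt(11)/48215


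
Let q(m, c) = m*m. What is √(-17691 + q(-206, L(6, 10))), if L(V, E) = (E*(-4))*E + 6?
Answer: 7*√505 ≈ 157.31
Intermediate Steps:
L(V, E) = 6 - 4*E² (L(V, E) = (-4*E)*E + 6 = -4*E² + 6 = 6 - 4*E²)
q(m, c) = m²
√(-17691 + q(-206, L(6, 10))) = √(-17691 + (-206)²) = √(-17691 + 42436) = √24745 = 7*√505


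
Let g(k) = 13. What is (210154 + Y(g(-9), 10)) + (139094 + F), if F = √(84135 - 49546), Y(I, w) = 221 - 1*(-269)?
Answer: 349738 + √34589 ≈ 3.4992e+5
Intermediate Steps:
Y(I, w) = 490 (Y(I, w) = 221 + 269 = 490)
F = √34589 ≈ 185.98
(210154 + Y(g(-9), 10)) + (139094 + F) = (210154 + 490) + (139094 + √34589) = 210644 + (139094 + √34589) = 349738 + √34589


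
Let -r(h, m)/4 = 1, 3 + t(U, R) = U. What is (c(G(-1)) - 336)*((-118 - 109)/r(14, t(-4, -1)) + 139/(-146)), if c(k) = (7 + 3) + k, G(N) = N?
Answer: -5327811/292 ≈ -18246.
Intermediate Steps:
t(U, R) = -3 + U
r(h, m) = -4 (r(h, m) = -4*1 = -4)
c(k) = 10 + k
(c(G(-1)) - 336)*((-118 - 109)/r(14, t(-4, -1)) + 139/(-146)) = ((10 - 1) - 336)*((-118 - 109)/(-4) + 139/(-146)) = (9 - 336)*(-227*(-1/4) + 139*(-1/146)) = -327*(227/4 - 139/146) = -327*16293/292 = -5327811/292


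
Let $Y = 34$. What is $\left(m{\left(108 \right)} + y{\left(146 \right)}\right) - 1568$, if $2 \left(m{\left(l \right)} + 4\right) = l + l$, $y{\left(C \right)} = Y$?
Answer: $-1430$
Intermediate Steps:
$y{\left(C \right)} = 34$
$m{\left(l \right)} = -4 + l$ ($m{\left(l \right)} = -4 + \frac{l + l}{2} = -4 + \frac{2 l}{2} = -4 + l$)
$\left(m{\left(108 \right)} + y{\left(146 \right)}\right) - 1568 = \left(\left(-4 + 108\right) + 34\right) - 1568 = \left(104 + 34\right) - 1568 = 138 - 1568 = -1430$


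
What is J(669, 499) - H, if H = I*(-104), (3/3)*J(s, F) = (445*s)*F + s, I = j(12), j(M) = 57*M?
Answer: 148626600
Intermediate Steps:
I = 684 (I = 57*12 = 684)
J(s, F) = s + 445*F*s (J(s, F) = (445*s)*F + s = 445*F*s + s = s + 445*F*s)
H = -71136 (H = 684*(-104) = -71136)
J(669, 499) - H = 669*(1 + 445*499) - 1*(-71136) = 669*(1 + 222055) + 71136 = 669*222056 + 71136 = 148555464 + 71136 = 148626600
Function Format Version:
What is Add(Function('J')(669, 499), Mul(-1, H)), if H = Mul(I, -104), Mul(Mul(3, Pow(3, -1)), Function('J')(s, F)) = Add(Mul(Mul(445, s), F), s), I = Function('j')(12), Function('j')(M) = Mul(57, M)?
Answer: 148626600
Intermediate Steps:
I = 684 (I = Mul(57, 12) = 684)
Function('J')(s, F) = Add(s, Mul(445, F, s)) (Function('J')(s, F) = Add(Mul(Mul(445, s), F), s) = Add(Mul(445, F, s), s) = Add(s, Mul(445, F, s)))
H = -71136 (H = Mul(684, -104) = -71136)
Add(Function('J')(669, 499), Mul(-1, H)) = Add(Mul(669, Add(1, Mul(445, 499))), Mul(-1, -71136)) = Add(Mul(669, Add(1, 222055)), 71136) = Add(Mul(669, 222056), 71136) = Add(148555464, 71136) = 148626600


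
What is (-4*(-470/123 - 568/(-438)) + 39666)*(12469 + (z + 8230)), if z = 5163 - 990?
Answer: 8860691735216/8979 ≈ 9.8682e+8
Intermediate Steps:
z = 4173
(-4*(-470/123 - 568/(-438)) + 39666)*(12469 + (z + 8230)) = (-4*(-470/123 - 568/(-438)) + 39666)*(12469 + (4173 + 8230)) = (-4*(-470*1/123 - 568*(-1/438)) + 39666)*(12469 + 12403) = (-4*(-470/123 + 284/219) + 39666)*24872 = (-4*(-22666/8979) + 39666)*24872 = (90664/8979 + 39666)*24872 = (356251678/8979)*24872 = 8860691735216/8979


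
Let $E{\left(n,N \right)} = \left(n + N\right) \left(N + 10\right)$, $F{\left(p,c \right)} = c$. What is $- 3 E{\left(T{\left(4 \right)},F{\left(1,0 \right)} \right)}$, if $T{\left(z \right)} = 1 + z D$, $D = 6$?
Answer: $-750$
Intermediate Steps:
$T{\left(z \right)} = 1 + 6 z$ ($T{\left(z \right)} = 1 + z 6 = 1 + 6 z$)
$E{\left(n,N \right)} = \left(10 + N\right) \left(N + n\right)$ ($E{\left(n,N \right)} = \left(N + n\right) \left(10 + N\right) = \left(10 + N\right) \left(N + n\right)$)
$- 3 E{\left(T{\left(4 \right)},F{\left(1,0 \right)} \right)} = - 3 \left(0^{2} + 10 \cdot 0 + 10 \left(1 + 6 \cdot 4\right) + 0 \left(1 + 6 \cdot 4\right)\right) = - 3 \left(0 + 0 + 10 \left(1 + 24\right) + 0 \left(1 + 24\right)\right) = - 3 \left(0 + 0 + 10 \cdot 25 + 0 \cdot 25\right) = - 3 \left(0 + 0 + 250 + 0\right) = \left(-3\right) 250 = -750$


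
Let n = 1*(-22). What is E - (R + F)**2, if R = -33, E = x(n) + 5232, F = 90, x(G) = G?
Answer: 1961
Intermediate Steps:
n = -22
E = 5210 (E = -22 + 5232 = 5210)
E - (R + F)**2 = 5210 - (-33 + 90)**2 = 5210 - 1*57**2 = 5210 - 1*3249 = 5210 - 3249 = 1961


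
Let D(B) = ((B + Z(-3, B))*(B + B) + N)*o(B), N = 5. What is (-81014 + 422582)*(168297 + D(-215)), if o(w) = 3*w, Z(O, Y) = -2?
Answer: -20500869688704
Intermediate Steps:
D(B) = 3*B*(5 + 2*B*(-2 + B)) (D(B) = ((B - 2)*(B + B) + 5)*(3*B) = ((-2 + B)*(2*B) + 5)*(3*B) = (2*B*(-2 + B) + 5)*(3*B) = (5 + 2*B*(-2 + B))*(3*B) = 3*B*(5 + 2*B*(-2 + B)))
(-81014 + 422582)*(168297 + D(-215)) = (-81014 + 422582)*(168297 + 3*(-215)*(5 - 4*(-215) + 2*(-215)²)) = 341568*(168297 + 3*(-215)*(5 + 860 + 2*46225)) = 341568*(168297 + 3*(-215)*(5 + 860 + 92450)) = 341568*(168297 + 3*(-215)*93315) = 341568*(168297 - 60188175) = 341568*(-60019878) = -20500869688704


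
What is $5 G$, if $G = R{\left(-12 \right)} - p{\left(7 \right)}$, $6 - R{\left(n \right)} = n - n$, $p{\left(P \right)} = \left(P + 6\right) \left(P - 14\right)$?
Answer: $485$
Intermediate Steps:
$p{\left(P \right)} = \left(-14 + P\right) \left(6 + P\right)$ ($p{\left(P \right)} = \left(6 + P\right) \left(-14 + P\right) = \left(-14 + P\right) \left(6 + P\right)$)
$R{\left(n \right)} = 6$ ($R{\left(n \right)} = 6 - \left(n - n\right) = 6 - 0 = 6 + 0 = 6$)
$G = 97$ ($G = 6 - \left(-84 + 7^{2} - 56\right) = 6 - \left(-84 + 49 - 56\right) = 6 - -91 = 6 + 91 = 97$)
$5 G = 5 \cdot 97 = 485$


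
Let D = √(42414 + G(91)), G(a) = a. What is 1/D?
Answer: √42505/42505 ≈ 0.0048504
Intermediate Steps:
D = √42505 (D = √(42414 + 91) = √42505 ≈ 206.17)
1/D = 1/(√42505) = √42505/42505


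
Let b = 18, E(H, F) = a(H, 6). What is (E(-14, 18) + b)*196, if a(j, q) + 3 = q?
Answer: 4116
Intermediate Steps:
a(j, q) = -3 + q
E(H, F) = 3 (E(H, F) = -3 + 6 = 3)
(E(-14, 18) + b)*196 = (3 + 18)*196 = 21*196 = 4116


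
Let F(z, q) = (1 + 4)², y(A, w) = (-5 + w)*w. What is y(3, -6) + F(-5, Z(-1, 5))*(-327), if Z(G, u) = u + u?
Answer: -8109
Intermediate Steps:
y(A, w) = w*(-5 + w)
Z(G, u) = 2*u
F(z, q) = 25 (F(z, q) = 5² = 25)
y(3, -6) + F(-5, Z(-1, 5))*(-327) = -6*(-5 - 6) + 25*(-327) = -6*(-11) - 8175 = 66 - 8175 = -8109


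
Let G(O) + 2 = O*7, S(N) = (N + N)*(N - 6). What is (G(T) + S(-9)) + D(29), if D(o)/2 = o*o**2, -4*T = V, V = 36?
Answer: 48983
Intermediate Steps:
T = -9 (T = -1/4*36 = -9)
S(N) = 2*N*(-6 + N) (S(N) = (2*N)*(-6 + N) = 2*N*(-6 + N))
D(o) = 2*o**3 (D(o) = 2*(o*o**2) = 2*o**3)
G(O) = -2 + 7*O (G(O) = -2 + O*7 = -2 + 7*O)
(G(T) + S(-9)) + D(29) = ((-2 + 7*(-9)) + 2*(-9)*(-6 - 9)) + 2*29**3 = ((-2 - 63) + 2*(-9)*(-15)) + 2*24389 = (-65 + 270) + 48778 = 205 + 48778 = 48983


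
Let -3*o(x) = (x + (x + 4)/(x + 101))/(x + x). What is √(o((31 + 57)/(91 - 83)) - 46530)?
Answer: I*√158905365234/1848 ≈ 215.71*I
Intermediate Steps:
o(x) = -(x + (4 + x)/(101 + x))/(6*x) (o(x) = -(x + (x + 4)/(x + 101))/(3*(x + x)) = -(x + (4 + x)/(101 + x))/(3*(2*x)) = -(x + (4 + x)/(101 + x))*1/(2*x)/3 = -(x + (4 + x)/(101 + x))/(6*x))
√(o((31 + 57)/(91 - 83)) - 46530) = √((-4 - ((31 + 57)/(91 - 83))² - 102*(31 + 57)/(91 - 83))/(6*(((31 + 57)/(91 - 83)))*(101 + (31 + 57)/(91 - 83))) - 46530) = √((-4 - (88/8)² - 8976/8)/(6*((88/8))*(101 + 88/8)) - 46530) = √((-4 - (88*(⅛))² - 8976/8)/(6*((88*(⅛)))*(101 + 88*(⅛))) - 46530) = √((⅙)*(-4 - 1*11² - 102*11)/(11*(101 + 11)) - 46530) = √((⅙)*(1/11)*(-4 - 1*121 - 1122)/112 - 46530) = √((⅙)*(1/11)*(1/112)*(-4 - 121 - 1122) - 46530) = √((⅙)*(1/11)*(1/112)*(-1247) - 46530) = √(-1247/7392 - 46530) = √(-343951007/7392) = I*√158905365234/1848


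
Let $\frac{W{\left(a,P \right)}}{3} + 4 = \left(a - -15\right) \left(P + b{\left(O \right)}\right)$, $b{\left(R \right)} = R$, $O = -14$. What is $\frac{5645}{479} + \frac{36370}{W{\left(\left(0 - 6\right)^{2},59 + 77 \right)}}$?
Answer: $\frac{61361530}{4467633} \approx 13.735$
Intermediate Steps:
$W{\left(a,P \right)} = -12 + 3 \left(-14 + P\right) \left(15 + a\right)$ ($W{\left(a,P \right)} = -12 + 3 \left(a - -15\right) \left(P - 14\right) = -12 + 3 \left(a + 15\right) \left(-14 + P\right) = -12 + 3 \left(15 + a\right) \left(-14 + P\right) = -12 + 3 \left(-14 + P\right) \left(15 + a\right)$)
$\frac{5645}{479} + \frac{36370}{W{\left(\left(0 - 6\right)^{2},59 + 77 \right)}} = \frac{5645}{479} + \frac{36370}{-642 - 42 \left(0 - 6\right)^{2} + 45 \left(59 + 77\right) + 3 \left(59 + 77\right) \left(0 - 6\right)^{2}} = 5645 \cdot \frac{1}{479} + \frac{36370}{-642 - 42 \left(-6\right)^{2} + 45 \cdot 136 + 3 \cdot 136 \left(-6\right)^{2}} = \frac{5645}{479} + \frac{36370}{-642 - 1512 + 6120 + 3 \cdot 136 \cdot 36} = \frac{5645}{479} + \frac{36370}{-642 - 1512 + 6120 + 14688} = \frac{5645}{479} + \frac{36370}{18654} = \frac{5645}{479} + 36370 \cdot \frac{1}{18654} = \frac{5645}{479} + \frac{18185}{9327} = \frac{61361530}{4467633}$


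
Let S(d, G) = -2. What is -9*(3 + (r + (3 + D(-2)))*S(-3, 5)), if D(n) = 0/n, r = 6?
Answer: 135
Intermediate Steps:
D(n) = 0
-9*(3 + (r + (3 + D(-2)))*S(-3, 5)) = -9*(3 + (6 + (3 + 0))*(-2)) = -9*(3 + (6 + 3)*(-2)) = -9*(3 + 9*(-2)) = -9*(3 - 18) = -9*(-15) = 135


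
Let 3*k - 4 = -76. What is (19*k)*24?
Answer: -10944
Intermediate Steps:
k = -24 (k = 4/3 + (⅓)*(-76) = 4/3 - 76/3 = -24)
(19*k)*24 = (19*(-24))*24 = -456*24 = -10944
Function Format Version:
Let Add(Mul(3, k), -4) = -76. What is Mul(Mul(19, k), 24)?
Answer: -10944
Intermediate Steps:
k = -24 (k = Add(Rational(4, 3), Mul(Rational(1, 3), -76)) = Add(Rational(4, 3), Rational(-76, 3)) = -24)
Mul(Mul(19, k), 24) = Mul(Mul(19, -24), 24) = Mul(-456, 24) = -10944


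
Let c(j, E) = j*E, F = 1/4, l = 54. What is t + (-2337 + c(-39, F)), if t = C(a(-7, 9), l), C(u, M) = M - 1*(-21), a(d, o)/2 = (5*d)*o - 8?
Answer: -9087/4 ≈ -2271.8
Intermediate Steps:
a(d, o) = -16 + 10*d*o (a(d, o) = 2*((5*d)*o - 8) = 2*(5*d*o - 8) = 2*(-8 + 5*d*o) = -16 + 10*d*o)
C(u, M) = 21 + M (C(u, M) = M + 21 = 21 + M)
F = ¼ ≈ 0.25000
c(j, E) = E*j
t = 75 (t = 21 + 54 = 75)
t + (-2337 + c(-39, F)) = 75 + (-2337 + (¼)*(-39)) = 75 + (-2337 - 39/4) = 75 - 9387/4 = -9087/4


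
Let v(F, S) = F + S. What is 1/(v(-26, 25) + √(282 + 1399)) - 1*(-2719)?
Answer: 108761/40 ≈ 2719.0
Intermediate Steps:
1/(v(-26, 25) + √(282 + 1399)) - 1*(-2719) = 1/((-26 + 25) + √(282 + 1399)) - 1*(-2719) = 1/(-1 + √1681) + 2719 = 1/(-1 + 41) + 2719 = 1/40 + 2719 = 108761/40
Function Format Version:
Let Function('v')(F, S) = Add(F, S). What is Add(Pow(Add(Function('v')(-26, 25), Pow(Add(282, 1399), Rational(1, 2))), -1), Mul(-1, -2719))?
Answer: Rational(108761, 40) ≈ 2719.0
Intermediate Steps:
Add(Pow(Add(Function('v')(-26, 25), Pow(Add(282, 1399), Rational(1, 2))), -1), Mul(-1, -2719)) = Add(Pow(Add(Add(-26, 25), Pow(Add(282, 1399), Rational(1, 2))), -1), Mul(-1, -2719)) = Add(Pow(Add(-1, Pow(1681, Rational(1, 2))), -1), 2719) = Add(Pow(Add(-1, 41), -1), 2719) = Add(Pow(40, -1), 2719) = Add(Rational(1, 40), 2719) = Rational(108761, 40)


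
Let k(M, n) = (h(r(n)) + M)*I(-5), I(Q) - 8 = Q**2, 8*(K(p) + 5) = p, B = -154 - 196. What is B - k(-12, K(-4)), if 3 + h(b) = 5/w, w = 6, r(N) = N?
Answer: 235/2 ≈ 117.50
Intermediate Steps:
B = -350
K(p) = -5 + p/8
I(Q) = 8 + Q**2
h(b) = -13/6 (h(b) = -3 + 5/6 = -13/6)
k(M, n) = -143/2 + 33*M (k(M, n) = (-13/6 + M)*(8 + (-5)**2) = (-13/6 + M)*(8 + 25) = (-13/6 + M)*33 = -143/2 + 33*M)
B - k(-12, K(-4)) = -350 - (-143/2 + 33*(-12)) = -350 - (-143/2 - 396) = -350 - 1*(-935/2) = -350 + 935/2 = 235/2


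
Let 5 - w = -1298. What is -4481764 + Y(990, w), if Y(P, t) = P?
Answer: -4480774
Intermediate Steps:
w = 1303 (w = 5 - 1*(-1298) = 5 + 1298 = 1303)
-4481764 + Y(990, w) = -4481764 + 990 = -4480774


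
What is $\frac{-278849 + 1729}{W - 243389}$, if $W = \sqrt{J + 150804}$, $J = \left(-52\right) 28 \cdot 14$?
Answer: $\frac{67447959680}{59238074901} + \frac{554240 \sqrt{32605}}{59238074901} \approx 1.1403$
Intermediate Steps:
$J = -20384$ ($J = \left(-1456\right) 14 = -20384$)
$W = 2 \sqrt{32605}$ ($W = \sqrt{-20384 + 150804} = \sqrt{130420} = 2 \sqrt{32605} \approx 361.14$)
$\frac{-278849 + 1729}{W - 243389} = \frac{-278849 + 1729}{2 \sqrt{32605} - 243389} = - \frac{277120}{-243389 + 2 \sqrt{32605}}$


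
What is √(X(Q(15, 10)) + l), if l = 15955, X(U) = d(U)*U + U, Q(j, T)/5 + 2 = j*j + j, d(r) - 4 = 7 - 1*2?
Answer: 3*√3095 ≈ 166.90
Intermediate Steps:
d(r) = 9 (d(r) = 4 + (7 - 1*2) = 4 + (7 - 2) = 4 + 5 = 9)
Q(j, T) = -10 + 5*j + 5*j² (Q(j, T) = -10 + 5*(j*j + j) = -10 + 5*(j² + j) = -10 + 5*(j + j²) = -10 + (5*j + 5*j²) = -10 + 5*j + 5*j²)
X(U) = 10*U (X(U) = 9*U + U = 10*U)
√(X(Q(15, 10)) + l) = √(10*(-10 + 5*15 + 5*15²) + 15955) = √(10*(-10 + 75 + 5*225) + 15955) = √(10*(-10 + 75 + 1125) + 15955) = √(10*1190 + 15955) = √(11900 + 15955) = √27855 = 3*√3095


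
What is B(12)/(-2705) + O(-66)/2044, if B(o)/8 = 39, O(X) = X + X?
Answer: -248697/1382255 ≈ -0.17992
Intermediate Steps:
O(X) = 2*X
B(o) = 312 (B(o) = 8*39 = 312)
B(12)/(-2705) + O(-66)/2044 = 312/(-2705) + (2*(-66))/2044 = 312*(-1/2705) - 132*1/2044 = -312/2705 - 33/511 = -248697/1382255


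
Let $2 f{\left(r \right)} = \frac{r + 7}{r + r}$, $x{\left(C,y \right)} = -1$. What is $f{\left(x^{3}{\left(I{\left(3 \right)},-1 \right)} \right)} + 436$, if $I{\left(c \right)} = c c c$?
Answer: $\frac{869}{2} \approx 434.5$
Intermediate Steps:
$I{\left(c \right)} = c^{3}$ ($I{\left(c \right)} = c^{2} c = c^{3}$)
$f{\left(r \right)} = \frac{7 + r}{4 r}$ ($f{\left(r \right)} = \frac{\left(r + 7\right) \frac{1}{r + r}}{2} = \frac{\left(7 + r\right) \frac{1}{2 r}}{2} = \frac{\frac{1}{2} \frac{1}{r} \left(7 + r\right)}{2} = \frac{7 + r}{4 r}$)
$f{\left(x^{3}{\left(I{\left(3 \right)},-1 \right)} \right)} + 436 = \frac{7 + \left(-1\right)^{3}}{4 \left(-1\right)^{3}} + 436 = \frac{7 - 1}{4 \left(-1\right)} + 436 = \frac{1}{4} \left(-1\right) 6 + 436 = - \frac{3}{2} + 436 = \frac{869}{2}$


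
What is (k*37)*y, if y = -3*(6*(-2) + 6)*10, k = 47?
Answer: 313020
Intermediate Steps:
y = 180 (y = -3*(-12 + 6)*10 = -3*(-6)*10 = 18*10 = 180)
(k*37)*y = (47*37)*180 = 1739*180 = 313020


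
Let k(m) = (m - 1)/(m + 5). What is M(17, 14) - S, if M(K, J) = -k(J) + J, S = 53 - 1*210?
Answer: 3236/19 ≈ 170.32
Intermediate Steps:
k(m) = (-1 + m)/(5 + m)
S = -157 (S = 53 - 210 = -157)
M(K, J) = J - (-1 + J)/(5 + J) (M(K, J) = -(-1 + J)/(5 + J) + J = J - (-1 + J)/(5 + J))
M(17, 14) - S = (1 - 1*14 + 14*(5 + 14))/(5 + 14) - 1*(-157) = (1 - 14 + 14*19)/19 + 157 = (1 - 14 + 266)/19 + 157 = (1/19)*253 + 157 = 253/19 + 157 = 3236/19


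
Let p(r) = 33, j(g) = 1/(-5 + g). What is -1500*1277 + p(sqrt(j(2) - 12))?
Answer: -1915467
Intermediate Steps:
-1500*1277 + p(sqrt(j(2) - 12)) = -1500*1277 + 33 = -1915500 + 33 = -1915467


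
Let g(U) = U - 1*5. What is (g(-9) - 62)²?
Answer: 5776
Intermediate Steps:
g(U) = -5 + U (g(U) = U - 5 = -5 + U)
(g(-9) - 62)² = ((-5 - 9) - 62)² = (-14 - 62)² = (-76)² = 5776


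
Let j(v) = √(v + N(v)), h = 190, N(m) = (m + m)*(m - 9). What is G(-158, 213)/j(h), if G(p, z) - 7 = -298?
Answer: -97*√570/2090 ≈ -1.1081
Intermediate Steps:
N(m) = 2*m*(-9 + m) (N(m) = (2*m)*(-9 + m) = 2*m*(-9 + m))
G(p, z) = -291 (G(p, z) = 7 - 298 = -291)
j(v) = √(v + 2*v*(-9 + v))
G(-158, 213)/j(h) = -291*√190/(190*√(-17 + 2*190)) = -291*√190/(190*√(-17 + 380)) = -291*√570/6270 = -97*√570/2090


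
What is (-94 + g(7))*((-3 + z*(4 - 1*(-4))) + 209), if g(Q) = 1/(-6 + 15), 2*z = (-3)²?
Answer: -204490/9 ≈ -22721.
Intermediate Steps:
z = 9/2 (z = (½)*(-3)² = (½)*9 = 9/2 ≈ 4.5000)
g(Q) = ⅑ (g(Q) = 1/9 = ⅑)
(-94 + g(7))*((-3 + z*(4 - 1*(-4))) + 209) = (-94 + ⅑)*((-3 + 9*(4 - 1*(-4))/2) + 209) = -845*((-3 + 9*(4 + 4)/2) + 209)/9 = -845*((-3 + (9/2)*8) + 209)/9 = -845*((-3 + 36) + 209)/9 = -845*(33 + 209)/9 = -845/9*242 = -204490/9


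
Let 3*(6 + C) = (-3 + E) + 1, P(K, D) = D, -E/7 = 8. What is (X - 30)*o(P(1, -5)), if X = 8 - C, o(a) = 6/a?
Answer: -4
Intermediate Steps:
E = -56 (E = -7*8 = -56)
C = -76/3 (C = -6 + ((-3 - 56) + 1)/3 = -6 + (-59 + 1)/3 = -6 + (1/3)*(-58) = -6 - 58/3 = -76/3 ≈ -25.333)
X = 100/3 (X = 8 - 1*(-76/3) = 8 + 76/3 = 100/3 ≈ 33.333)
(X - 30)*o(P(1, -5)) = (100/3 - 30)*(6/(-5)) = 10*(6*(-1/5))/3 = (10/3)*(-6/5) = -4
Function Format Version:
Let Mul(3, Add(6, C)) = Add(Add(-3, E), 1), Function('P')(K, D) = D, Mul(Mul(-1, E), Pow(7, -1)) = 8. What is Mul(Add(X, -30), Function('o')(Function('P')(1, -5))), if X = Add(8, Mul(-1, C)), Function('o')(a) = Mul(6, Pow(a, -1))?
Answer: -4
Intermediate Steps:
E = -56 (E = Mul(-7, 8) = -56)
C = Rational(-76, 3) (C = Add(-6, Mul(Rational(1, 3), Add(Add(-3, -56), 1))) = Add(-6, Mul(Rational(1, 3), Add(-59, 1))) = Add(-6, Mul(Rational(1, 3), -58)) = Add(-6, Rational(-58, 3)) = Rational(-76, 3) ≈ -25.333)
X = Rational(100, 3) (X = Add(8, Mul(-1, Rational(-76, 3))) = Add(8, Rational(76, 3)) = Rational(100, 3) ≈ 33.333)
Mul(Add(X, -30), Function('o')(Function('P')(1, -5))) = Mul(Add(Rational(100, 3), -30), Mul(6, Pow(-5, -1))) = Mul(Rational(10, 3), Mul(6, Rational(-1, 5))) = Mul(Rational(10, 3), Rational(-6, 5)) = -4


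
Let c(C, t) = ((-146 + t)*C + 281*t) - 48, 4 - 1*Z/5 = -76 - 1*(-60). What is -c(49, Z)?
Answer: -25798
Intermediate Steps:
Z = 100 (Z = 20 - 5*(-76 - 1*(-60)) = 20 - 5*(-76 + 60) = 20 - 5*(-16) = 20 + 80 = 100)
c(C, t) = -48 + 281*t + C*(-146 + t) (c(C, t) = (C*(-146 + t) + 281*t) - 48 = (281*t + C*(-146 + t)) - 48 = -48 + 281*t + C*(-146 + t))
-c(49, Z) = -(-48 - 146*49 + 281*100 + 49*100) = -(-48 - 7154 + 28100 + 4900) = -1*25798 = -25798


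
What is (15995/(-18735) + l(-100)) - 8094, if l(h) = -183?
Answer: -31017118/3747 ≈ -8277.9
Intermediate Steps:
(15995/(-18735) + l(-100)) - 8094 = (15995/(-18735) - 183) - 8094 = (15995*(-1/18735) - 183) - 8094 = (-3199/3747 - 183) - 8094 = -688900/3747 - 8094 = -31017118/3747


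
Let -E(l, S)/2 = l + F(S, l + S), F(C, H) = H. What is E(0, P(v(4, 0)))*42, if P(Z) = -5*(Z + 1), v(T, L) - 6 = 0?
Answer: 2940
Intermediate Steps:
v(T, L) = 6 (v(T, L) = 6 + 0 = 6)
P(Z) = -5 - 5*Z (P(Z) = -5*(1 + Z) = -5 - 5*Z)
E(l, S) = -4*l - 2*S (E(l, S) = -2*(l + (l + S)) = -2*(l + (S + l)) = -2*(S + 2*l) = -4*l - 2*S)
E(0, P(v(4, 0)))*42 = (-4*0 - 2*(-5 - 5*6))*42 = (0 - 2*(-5 - 30))*42 = (0 - 2*(-35))*42 = (0 + 70)*42 = 70*42 = 2940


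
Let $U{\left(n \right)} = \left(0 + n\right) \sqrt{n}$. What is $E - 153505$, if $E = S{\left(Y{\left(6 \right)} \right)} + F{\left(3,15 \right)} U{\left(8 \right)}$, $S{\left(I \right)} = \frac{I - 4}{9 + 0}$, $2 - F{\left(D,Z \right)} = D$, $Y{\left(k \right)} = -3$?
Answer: $- \frac{1381552}{9} - 16 \sqrt{2} \approx -1.5353 \cdot 10^{5}$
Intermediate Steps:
$F{\left(D,Z \right)} = 2 - D$
$U{\left(n \right)} = n^{\frac{3}{2}}$ ($U{\left(n \right)} = n \sqrt{n} = n^{\frac{3}{2}}$)
$S{\left(I \right)} = - \frac{4}{9} + \frac{I}{9}$ ($S{\left(I \right)} = \frac{-4 + I}{9} = \left(-4 + I\right) \frac{1}{9} = - \frac{4}{9} + \frac{I}{9}$)
$E = - \frac{7}{9} - 16 \sqrt{2}$ ($E = \left(- \frac{4}{9} + \frac{1}{9} \left(-3\right)\right) + \left(2 - 3\right) 8^{\frac{3}{2}} = \left(- \frac{4}{9} - \frac{1}{3}\right) + \left(2 - 3\right) 16 \sqrt{2} = - \frac{7}{9} - 16 \sqrt{2} \approx -23.405$)
$E - 153505 = \left(- \frac{7}{9} - 16 \sqrt{2}\right) - 153505 = - \frac{1381552}{9} - 16 \sqrt{2}$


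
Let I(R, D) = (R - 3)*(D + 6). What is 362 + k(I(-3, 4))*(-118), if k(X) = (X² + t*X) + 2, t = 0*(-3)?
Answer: -424674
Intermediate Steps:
t = 0
I(R, D) = (-3 + R)*(6 + D)
k(X) = 2 + X² (k(X) = (X² + 0*X) + 2 = (X² + 0) + 2 = X² + 2 = 2 + X²)
362 + k(I(-3, 4))*(-118) = 362 + (2 + (-18 - 3*4 + 6*(-3) + 4*(-3))²)*(-118) = 362 + (2 + (-18 - 12 - 18 - 12)²)*(-118) = 362 + (2 + (-60)²)*(-118) = 362 + (2 + 3600)*(-118) = 362 + 3602*(-118) = 362 - 425036 = -424674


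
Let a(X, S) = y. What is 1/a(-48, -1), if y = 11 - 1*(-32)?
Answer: 1/43 ≈ 0.023256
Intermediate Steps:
y = 43 (y = 11 + 32 = 43)
a(X, S) = 43
1/a(-48, -1) = 1/43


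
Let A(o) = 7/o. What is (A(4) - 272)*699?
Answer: -755619/4 ≈ -1.8890e+5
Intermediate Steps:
(A(4) - 272)*699 = (7/4 - 272)*699 = -1081/4*699 = -755619/4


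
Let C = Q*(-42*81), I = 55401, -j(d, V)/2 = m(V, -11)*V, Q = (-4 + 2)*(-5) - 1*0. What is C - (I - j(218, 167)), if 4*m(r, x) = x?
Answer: -177005/2 ≈ -88503.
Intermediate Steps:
m(r, x) = x/4
Q = 10 (Q = -2*(-5) + 0 = 10 + 0 = 10)
j(d, V) = 11*V/2 (j(d, V) = -2*(¼)*(-11)*V = -(-11)*V/2 = 11*V/2)
C = -34020 (C = 10*(-42*81) = 10*(-3402) = -34020)
C - (I - j(218, 167)) = -34020 - (55401 - 11*167/2) = -34020 - (55401 - 1*1837/2) = -34020 - (55401 - 1837/2) = -34020 - 1*108965/2 = -34020 - 108965/2 = -177005/2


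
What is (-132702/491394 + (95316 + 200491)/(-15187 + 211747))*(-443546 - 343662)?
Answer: -1956111508323173/2012258430 ≈ -9.7210e+5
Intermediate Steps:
(-132702/491394 + (95316 + 200491)/(-15187 + 211747))*(-443546 - 343662) = (-132702*1/491394 + 295807/196560)*(-787208) = (-22117/81899 + 295807*(1/196560))*(-787208) = (-22117/81899 + 295807/196560)*(-787208) = (19878979973/16098067440)*(-787208) = -1956111508323173/2012258430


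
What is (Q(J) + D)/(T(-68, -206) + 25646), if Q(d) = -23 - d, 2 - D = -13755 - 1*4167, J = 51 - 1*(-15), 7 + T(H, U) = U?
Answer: 615/877 ≈ 0.70125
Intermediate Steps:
T(H, U) = -7 + U
J = 66 (J = 51 + 15 = 66)
D = 17924 (D = 2 - (-13755 - 1*4167) = 2 - (-13755 - 4167) = 2 - 1*(-17922) = 2 + 17922 = 17924)
(Q(J) + D)/(T(-68, -206) + 25646) = ((-23 - 1*66) + 17924)/((-7 - 206) + 25646) = ((-23 - 66) + 17924)/(-213 + 25646) = (-89 + 17924)/25433 = 17835*(1/25433) = 615/877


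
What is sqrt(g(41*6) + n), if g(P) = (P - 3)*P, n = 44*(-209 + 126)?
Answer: sqrt(56126) ≈ 236.91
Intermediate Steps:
n = -3652 (n = 44*(-83) = -3652)
g(P) = P*(-3 + P) (g(P) = (-3 + P)*P = P*(-3 + P))
sqrt(g(41*6) + n) = sqrt((41*6)*(-3 + 41*6) - 3652) = sqrt(246*(-3 + 246) - 3652) = sqrt(246*243 - 3652) = sqrt(59778 - 3652) = sqrt(56126)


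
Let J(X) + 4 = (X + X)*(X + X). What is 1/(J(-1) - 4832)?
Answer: -1/4832 ≈ -0.00020695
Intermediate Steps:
J(X) = -4 + 4*X² (J(X) = -4 + (X + X)*(X + X) = -4 + (2*X)*(2*X) = -4 + 4*X²)
1/(J(-1) - 4832) = 1/((-4 + 4*(-1)²) - 4832) = 1/((-4 + 4*1) - 4832) = 1/((-4 + 4) - 4832) = 1/(0 - 4832) = 1/(-4832) = -1/4832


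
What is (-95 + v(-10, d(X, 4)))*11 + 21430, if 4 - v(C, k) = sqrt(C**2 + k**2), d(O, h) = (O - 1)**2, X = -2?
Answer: 20429 - 11*sqrt(181) ≈ 20281.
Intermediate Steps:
d(O, h) = (-1 + O)**2
v(C, k) = 4 - sqrt(C**2 + k**2)
(-95 + v(-10, d(X, 4)))*11 + 21430 = (-95 + (4 - sqrt((-10)**2 + ((-1 - 2)**2)**2)))*11 + 21430 = (-95 + (4 - sqrt(100 + ((-3)**2)**2)))*11 + 21430 = (-95 + (4 - sqrt(100 + 9**2)))*11 + 21430 = (-95 + (4 - sqrt(100 + 81)))*11 + 21430 = (-95 + (4 - sqrt(181)))*11 + 21430 = (-91 - sqrt(181))*11 + 21430 = (-1001 - 11*sqrt(181)) + 21430 = 20429 - 11*sqrt(181)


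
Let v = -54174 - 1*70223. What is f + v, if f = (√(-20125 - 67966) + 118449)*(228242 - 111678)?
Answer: 13806764839 + 116564*I*√88091 ≈ 1.3807e+10 + 3.4596e+7*I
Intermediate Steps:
v = -124397 (v = -54174 - 70223 = -124397)
f = 13806889236 + 116564*I*√88091 (f = (√(-88091) + 118449)*116564 = (I*√88091 + 118449)*116564 = (118449 + I*√88091)*116564 = 13806889236 + 116564*I*√88091 ≈ 1.3807e+10 + 3.4596e+7*I)
f + v = (13806889236 + 116564*I*√88091) - 124397 = 13806764839 + 116564*I*√88091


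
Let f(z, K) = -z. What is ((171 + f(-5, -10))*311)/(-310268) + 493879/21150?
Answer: 38019295793/1640542050 ≈ 23.175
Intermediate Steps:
((171 + f(-5, -10))*311)/(-310268) + 493879/21150 = ((171 - 1*(-5))*311)/(-310268) + 493879/21150 = ((171 + 5)*311)*(-1/310268) + 493879*(1/21150) = (176*311)*(-1/310268) + 493879/21150 = 54736*(-1/310268) + 493879/21150 = -13684/77567 + 493879/21150 = 38019295793/1640542050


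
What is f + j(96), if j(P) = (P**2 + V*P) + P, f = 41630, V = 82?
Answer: 58814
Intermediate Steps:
j(P) = P**2 + 83*P (j(P) = (P**2 + 82*P) + P = P**2 + 83*P)
f + j(96) = 41630 + 96*(83 + 96) = 41630 + 96*179 = 41630 + 17184 = 58814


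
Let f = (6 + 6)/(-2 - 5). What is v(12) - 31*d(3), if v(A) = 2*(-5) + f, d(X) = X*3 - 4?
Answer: -1167/7 ≈ -166.71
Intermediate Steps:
d(X) = -4 + 3*X (d(X) = 3*X - 4 = -4 + 3*X)
f = -12/7 (f = 12/(-7) = 12*(-1/7) = -12/7 ≈ -1.7143)
v(A) = -82/7 (v(A) = 2*(-5) - 12/7 = -10 - 12/7 = -82/7)
v(12) - 31*d(3) = -82/7 - 31*(-4 + 3*3) = -82/7 - 31*(-4 + 9) = -82/7 - 31*5 = -82/7 - 155 = -1167/7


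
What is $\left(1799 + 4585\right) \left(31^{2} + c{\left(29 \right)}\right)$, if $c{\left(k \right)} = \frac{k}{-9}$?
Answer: $\frac{18343360}{3} \approx 6.1145 \cdot 10^{6}$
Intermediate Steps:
$c{\left(k \right)} = - \frac{k}{9}$ ($c{\left(k \right)} = k \left(- \frac{1}{9}\right) = - \frac{k}{9}$)
$\left(1799 + 4585\right) \left(31^{2} + c{\left(29 \right)}\right) = \left(1799 + 4585\right) \left(31^{2} - \frac{29}{9}\right) = 6384 \left(961 - \frac{29}{9}\right) = 6384 \cdot \frac{8620}{9} = \frac{18343360}{3}$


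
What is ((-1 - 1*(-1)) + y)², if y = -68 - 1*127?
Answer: 38025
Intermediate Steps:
y = -195 (y = -68 - 127 = -195)
((-1 - 1*(-1)) + y)² = ((-1 - 1*(-1)) - 195)² = ((-1 + 1) - 195)² = (0 - 195)² = (-195)² = 38025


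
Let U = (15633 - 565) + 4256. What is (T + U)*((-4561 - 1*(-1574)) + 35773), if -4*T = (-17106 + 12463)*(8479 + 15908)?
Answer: 1857427503841/2 ≈ 9.2871e+11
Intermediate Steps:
T = 113228841/4 (T = -(-17106 + 12463)*(8479 + 15908)/4 = -(-4643)*24387/4 = -1/4*(-113228841) = 113228841/4 ≈ 2.8307e+7)
U = 19324 (U = 15068 + 4256 = 19324)
(T + U)*((-4561 - 1*(-1574)) + 35773) = (113228841/4 + 19324)*((-4561 - 1*(-1574)) + 35773) = 113306137*((-4561 + 1574) + 35773)/4 = 113306137*(-2987 + 35773)/4 = (113306137/4)*32786 = 1857427503841/2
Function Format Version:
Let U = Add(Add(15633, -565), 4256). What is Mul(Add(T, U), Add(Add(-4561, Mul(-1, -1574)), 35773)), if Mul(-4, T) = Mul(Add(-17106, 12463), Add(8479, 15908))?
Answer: Rational(1857427503841, 2) ≈ 9.2871e+11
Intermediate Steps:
T = Rational(113228841, 4) (T = Mul(Rational(-1, 4), Mul(Add(-17106, 12463), Add(8479, 15908))) = Mul(Rational(-1, 4), Mul(-4643, 24387)) = Mul(Rational(-1, 4), -113228841) = Rational(113228841, 4) ≈ 2.8307e+7)
U = 19324 (U = Add(15068, 4256) = 19324)
Mul(Add(T, U), Add(Add(-4561, Mul(-1, -1574)), 35773)) = Mul(Add(Rational(113228841, 4), 19324), Add(Add(-4561, Mul(-1, -1574)), 35773)) = Mul(Rational(113306137, 4), Add(Add(-4561, 1574), 35773)) = Mul(Rational(113306137, 4), Add(-2987, 35773)) = Mul(Rational(113306137, 4), 32786) = Rational(1857427503841, 2)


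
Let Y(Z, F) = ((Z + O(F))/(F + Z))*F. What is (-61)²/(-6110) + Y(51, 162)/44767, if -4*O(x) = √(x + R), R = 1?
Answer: -11810211557/19420372270 - 27*√163/6356914 ≈ -0.60819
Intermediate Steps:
O(x) = -√(1 + x)/4 (O(x) = -√(x + 1)/4 = -√(1 + x)/4)
Y(Z, F) = F*(Z - √(1 + F)/4)/(F + Z) (Y(Z, F) = ((Z - √(1 + F)/4)/(F + Z))*F = F*(Z - √(1 + F)/4)/(F + Z))
(-61)²/(-6110) + Y(51, 162)/44767 = (-61)²/(-6110) + ((¼)*162*(-√(1 + 162) + 4*51)/(162 + 51))/44767 = 3721*(-1/6110) + ((¼)*162*(-√163 + 204)/213)*(1/44767) = -3721/6110 + ((¼)*162*(1/213)*(204 - √163))*(1/44767) = -3721/6110 + (2754/71 - 27*√163/142)*(1/44767) = -3721/6110 + (2754/3178457 - 27*√163/6356914) = -11810211557/19420372270 - 27*√163/6356914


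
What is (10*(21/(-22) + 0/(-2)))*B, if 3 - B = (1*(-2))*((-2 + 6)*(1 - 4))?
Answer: 2205/11 ≈ 200.45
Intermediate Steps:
B = -21 (B = 3 - 1*(-2)*(-2 + 6)*(1 - 4) = 3 - (-2)*4*(-3) = 3 - (-2)*(-12) = 3 - 1*24 = 3 - 24 = -21)
(10*(21/(-22) + 0/(-2)))*B = (10*(21/(-22) + 0/(-2)))*(-21) = (10*(21*(-1/22) + 0*(-½)))*(-21) = (10*(-21/22 + 0))*(-21) = (10*(-21/22))*(-21) = -105/11*(-21) = 2205/11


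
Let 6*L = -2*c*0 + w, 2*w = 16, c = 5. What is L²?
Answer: 16/9 ≈ 1.7778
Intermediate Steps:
w = 8 (w = (½)*16 = 8)
L = 4/3 (L = (-2*5*0 + 8)/6 = (-10*0 + 8)/6 = (0 + 8)/6 = (⅙)*8 = 4/3 ≈ 1.3333)
L² = (4/3)² = 16/9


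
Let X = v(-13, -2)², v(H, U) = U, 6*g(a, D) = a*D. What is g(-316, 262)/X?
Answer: -10349/3 ≈ -3449.7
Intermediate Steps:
g(a, D) = D*a/6 (g(a, D) = (a*D)/6 = (D*a)/6 = D*a/6)
X = 4 (X = (-2)² = 4)
g(-316, 262)/X = ((⅙)*262*(-316))/4 = -41396/3*¼ = -10349/3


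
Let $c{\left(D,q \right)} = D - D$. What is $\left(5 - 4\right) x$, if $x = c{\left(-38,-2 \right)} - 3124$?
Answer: $-3124$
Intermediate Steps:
$c{\left(D,q \right)} = 0$
$x = -3124$ ($x = 0 - 3124 = -3124$)
$\left(5 - 4\right) x = \left(5 - 4\right) \left(-3124\right) = 1 \left(-3124\right) = -3124$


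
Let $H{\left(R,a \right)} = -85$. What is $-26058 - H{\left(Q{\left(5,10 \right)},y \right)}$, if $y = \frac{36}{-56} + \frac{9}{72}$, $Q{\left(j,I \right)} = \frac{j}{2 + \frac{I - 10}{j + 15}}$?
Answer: $-25973$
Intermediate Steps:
$Q{\left(j,I \right)} = \frac{j}{2 + \frac{-10 + I}{15 + j}}$
$y = - \frac{29}{56}$ ($y = 36 \left(- \frac{1}{56}\right) + 9 \cdot \frac{1}{72} = - \frac{9}{14} + \frac{1}{8} = - \frac{29}{56} \approx -0.51786$)
$-26058 - H{\left(Q{\left(5,10 \right)},y \right)} = -26058 - -85 = -26058 + 85 = -25973$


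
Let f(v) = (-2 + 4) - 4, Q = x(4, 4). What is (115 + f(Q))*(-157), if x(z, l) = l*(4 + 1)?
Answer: -17741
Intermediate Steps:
x(z, l) = 5*l (x(z, l) = l*5 = 5*l)
Q = 20 (Q = 5*4 = 20)
f(v) = -2 (f(v) = 2 - 4 = -2)
(115 + f(Q))*(-157) = (115 - 2)*(-157) = 113*(-157) = -17741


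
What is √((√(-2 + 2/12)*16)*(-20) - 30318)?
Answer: √(-272862 - 480*I*√66)/3 ≈ 1.2442 - 174.13*I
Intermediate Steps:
√((√(-2 + 2/12)*16)*(-20) - 30318) = √((√(-2 + 2*(1/12))*16)*(-20) - 30318) = √((√(-2 + ⅙)*16)*(-20) - 30318) = √((√(-11/6)*16)*(-20) - 30318) = √(((I*√66/6)*16)*(-20) - 30318) = √((8*I*√66/3)*(-20) - 30318) = √(-160*I*√66/3 - 30318) = √(-30318 - 160*I*√66/3)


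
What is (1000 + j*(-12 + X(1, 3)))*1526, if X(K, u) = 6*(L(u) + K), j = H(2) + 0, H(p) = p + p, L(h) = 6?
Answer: 1709120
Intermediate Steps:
H(p) = 2*p
j = 4 (j = 2*2 + 0 = 4 + 0 = 4)
X(K, u) = 36 + 6*K (X(K, u) = 6*(6 + K) = 36 + 6*K)
(1000 + j*(-12 + X(1, 3)))*1526 = (1000 + 4*(-12 + (36 + 6*1)))*1526 = (1000 + 4*(-12 + (36 + 6)))*1526 = (1000 + 4*(-12 + 42))*1526 = (1000 + 4*30)*1526 = (1000 + 120)*1526 = 1120*1526 = 1709120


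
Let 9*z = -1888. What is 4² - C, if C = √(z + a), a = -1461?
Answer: 16 - I*√15037/3 ≈ 16.0 - 40.875*I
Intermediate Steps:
z = -1888/9 (z = (⅑)*(-1888) = -1888/9 ≈ -209.78)
C = I*√15037/3 (C = √(-1888/9 - 1461) = √(-15037/9) = I*√15037/3 ≈ 40.875*I)
4² - C = 4² - I*√15037/3 = 16 - I*√15037/3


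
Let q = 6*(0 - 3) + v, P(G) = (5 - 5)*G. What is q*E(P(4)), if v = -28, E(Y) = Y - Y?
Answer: 0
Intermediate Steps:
P(G) = 0 (P(G) = 0*G = 0)
E(Y) = 0
q = -46 (q = 6*(0 - 3) - 28 = 6*(-3) - 28 = -18 - 28 = -46)
q*E(P(4)) = -46*0 = 0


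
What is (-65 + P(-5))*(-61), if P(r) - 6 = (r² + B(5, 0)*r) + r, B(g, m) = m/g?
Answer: 2379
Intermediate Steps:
P(r) = 6 + r + r² (P(r) = 6 + ((r² + (0/5)*r) + r) = 6 + ((r² + (0*(⅕))*r) + r) = 6 + ((r² + 0*r) + r) = 6 + ((r² + 0) + r) = 6 + (r² + r) = 6 + (r + r²) = 6 + r + r²)
(-65 + P(-5))*(-61) = (-65 + (6 - 5 + (-5)²))*(-61) = (-65 + (6 - 5 + 25))*(-61) = (-65 + 26)*(-61) = -39*(-61) = 2379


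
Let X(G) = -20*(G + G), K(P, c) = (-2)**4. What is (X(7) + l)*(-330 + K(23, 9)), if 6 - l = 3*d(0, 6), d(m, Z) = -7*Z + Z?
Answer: 52124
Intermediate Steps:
K(P, c) = 16
X(G) = -40*G
d(m, Z) = -6*Z
l = 114 (l = 6 - 3*(-6*6) = 6 - 3*(-36) = 6 - 1*(-108) = 6 + 108 = 114)
(X(7) + l)*(-330 + K(23, 9)) = (-40*7 + 114)*(-330 + 16) = (-280 + 114)*(-314) = -166*(-314) = 52124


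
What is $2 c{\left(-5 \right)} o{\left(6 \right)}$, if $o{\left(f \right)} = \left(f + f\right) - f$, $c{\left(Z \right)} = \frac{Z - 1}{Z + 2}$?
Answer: $24$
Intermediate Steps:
$c{\left(Z \right)} = \frac{-1 + Z}{2 + Z}$
$o{\left(f \right)} = f$ ($o{\left(f \right)} = 2 f - f = f$)
$2 c{\left(-5 \right)} o{\left(6 \right)} = 2 \frac{-1 - 5}{2 - 5} \cdot 6 = 2 \frac{1}{-3} \left(-6\right) 6 = 2 \left(\left(- \frac{1}{3}\right) \left(-6\right)\right) 6 = 2 \cdot 2 \cdot 6 = 4 \cdot 6 = 24$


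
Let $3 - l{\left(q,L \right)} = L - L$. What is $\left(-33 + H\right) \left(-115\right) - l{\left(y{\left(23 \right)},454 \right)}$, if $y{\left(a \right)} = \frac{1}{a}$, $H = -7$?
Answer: $4597$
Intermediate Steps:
$l{\left(q,L \right)} = 3$ ($l{\left(q,L \right)} = 3 - \left(L - L\right) = 3 - 0 = 3 + 0 = 3$)
$\left(-33 + H\right) \left(-115\right) - l{\left(y{\left(23 \right)},454 \right)} = \left(-33 - 7\right) \left(-115\right) - 3 = \left(-40\right) \left(-115\right) - 3 = 4600 - 3 = 4597$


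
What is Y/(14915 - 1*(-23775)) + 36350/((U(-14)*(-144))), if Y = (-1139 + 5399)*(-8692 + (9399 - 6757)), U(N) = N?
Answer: -2527599325/3899952 ≈ -648.11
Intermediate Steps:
Y = -25773000 (Y = 4260*(-8692 + 2642) = 4260*(-6050) = -25773000)
Y/(14915 - 1*(-23775)) + 36350/((U(-14)*(-144))) = -25773000/(14915 - 1*(-23775)) + 36350/((-14*(-144))) = -25773000/(14915 + 23775) + 36350/2016 = -25773000/38690 + 36350*(1/2016) = -25773000*1/38690 + 18175/1008 = -2577300/3869 + 18175/1008 = -2527599325/3899952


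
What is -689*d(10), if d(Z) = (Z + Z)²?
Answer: -275600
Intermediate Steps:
d(Z) = 4*Z² (d(Z) = (2*Z)² = 4*Z²)
-689*d(10) = -2756*10² = -2756*100 = -689*400 = -275600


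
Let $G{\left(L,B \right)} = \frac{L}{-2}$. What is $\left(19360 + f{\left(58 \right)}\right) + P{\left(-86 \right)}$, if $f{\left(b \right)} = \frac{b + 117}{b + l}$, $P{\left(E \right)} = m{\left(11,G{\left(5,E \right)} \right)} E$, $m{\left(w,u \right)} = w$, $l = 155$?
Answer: $\frac{3922357}{213} \approx 18415.0$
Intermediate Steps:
$G{\left(L,B \right)} = - \frac{L}{2}$ ($G{\left(L,B \right)} = L \left(- \frac{1}{2}\right) = - \frac{L}{2}$)
$P{\left(E \right)} = 11 E$
$f{\left(b \right)} = \frac{117 + b}{155 + b}$ ($f{\left(b \right)} = \frac{b + 117}{b + 155} = \frac{117 + b}{155 + b}$)
$\left(19360 + f{\left(58 \right)}\right) + P{\left(-86 \right)} = \left(19360 + \frac{117 + 58}{155 + 58}\right) + 11 \left(-86\right) = \left(19360 + \frac{1}{213} \cdot 175\right) - 946 = \left(19360 + \frac{175}{213}\right) - 946 = \frac{4123855}{213} - 946 = \frac{3922357}{213}$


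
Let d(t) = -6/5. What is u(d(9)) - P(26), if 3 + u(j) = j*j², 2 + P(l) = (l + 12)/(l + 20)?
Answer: -10218/2875 ≈ -3.5541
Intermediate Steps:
d(t) = -6/5 (d(t) = -6*⅕ = -6/5)
P(l) = -2 + (12 + l)/(20 + l) (P(l) = -2 + (l + 12)/(l + 20) = -2 + (12 + l)/(20 + l))
u(j) = -3 + j³ (u(j) = -3 + j*j² = -3 + j³)
u(d(9)) - P(26) = (-3 + (-6/5)³) - (-28 - 1*26)/(20 + 26) = (-3 - 216/125) - (-28 - 26)/46 = -591/125 - (-54)/46 = -591/125 - 1*(-27/23) = -591/125 + 27/23 = -10218/2875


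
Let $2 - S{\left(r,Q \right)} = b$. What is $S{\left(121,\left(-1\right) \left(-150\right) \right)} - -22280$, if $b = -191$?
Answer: $22473$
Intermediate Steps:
$S{\left(r,Q \right)} = 193$ ($S{\left(r,Q \right)} = 2 - -191 = 2 + 191 = 193$)
$S{\left(121,\left(-1\right) \left(-150\right) \right)} - -22280 = 193 - -22280 = 193 + 22280 = 22473$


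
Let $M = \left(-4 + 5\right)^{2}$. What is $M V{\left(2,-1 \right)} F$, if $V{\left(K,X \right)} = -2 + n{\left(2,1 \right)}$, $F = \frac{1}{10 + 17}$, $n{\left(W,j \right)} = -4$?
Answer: $- \frac{2}{9} \approx -0.22222$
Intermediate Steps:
$M = 1$ ($M = 1^{2} = 1$)
$F = \frac{1}{27} \approx 0.037037$
$V{\left(K,X \right)} = -6$ ($V{\left(K,X \right)} = -2 - 4 = -6$)
$M V{\left(2,-1 \right)} F = 1 \left(-6\right) \frac{1}{27} = \left(-6\right) \frac{1}{27} = - \frac{2}{9}$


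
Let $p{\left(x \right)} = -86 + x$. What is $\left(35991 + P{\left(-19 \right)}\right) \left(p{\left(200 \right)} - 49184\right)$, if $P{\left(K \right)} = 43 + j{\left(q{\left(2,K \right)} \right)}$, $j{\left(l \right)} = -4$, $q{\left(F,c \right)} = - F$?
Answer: $-1767992100$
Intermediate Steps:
$P{\left(K \right)} = 39$ ($P{\left(K \right)} = 43 - 4 = 39$)
$\left(35991 + P{\left(-19 \right)}\right) \left(p{\left(200 \right)} - 49184\right) = \left(35991 + 39\right) \left(\left(-86 + 200\right) - 49184\right) = 36030 \left(114 - 49184\right) = 36030 \left(-49070\right) = -1767992100$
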